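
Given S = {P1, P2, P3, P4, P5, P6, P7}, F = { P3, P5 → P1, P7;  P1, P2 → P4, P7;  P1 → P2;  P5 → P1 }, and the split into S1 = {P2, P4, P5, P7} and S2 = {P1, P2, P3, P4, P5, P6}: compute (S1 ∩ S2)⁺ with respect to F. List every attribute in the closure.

P1, P2, P4, P5, P7

S1 ∩ S2 = {P2, P4, P5}.
P5 → P1 applies, adding P1
P1, P2 → P4, P7 applies, adding P7
Closure: {P1, P2, P4, P5, P7}.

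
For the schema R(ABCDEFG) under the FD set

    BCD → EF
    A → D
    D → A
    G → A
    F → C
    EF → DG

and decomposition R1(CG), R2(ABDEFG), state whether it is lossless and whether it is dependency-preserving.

Lossless test: (G)⁺ = {ADG}, which is a superkey of neither fragment — lossy.
Dependency preservation: the restricted closure of {BCD} across the fragments never reaches {EF}, so BCD → EF cannot be enforced without a join — not preserved.

lossy and not dependency-preserving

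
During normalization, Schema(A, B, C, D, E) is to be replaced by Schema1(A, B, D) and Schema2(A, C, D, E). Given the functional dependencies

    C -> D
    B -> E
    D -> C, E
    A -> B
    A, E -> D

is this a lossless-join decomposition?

Yes

Common attributes: Schema1 ∩ Schema2 = {A, D}.
Closure of {A, D}: D → C, E applies, adding C, E; A → B applies, adding B. So (A, D)⁺ = {A, B, C, D, E}.
This closure contains every attribute of Schema1, so Schema1 ∩ Schema2 → Schema1. The join is lossless.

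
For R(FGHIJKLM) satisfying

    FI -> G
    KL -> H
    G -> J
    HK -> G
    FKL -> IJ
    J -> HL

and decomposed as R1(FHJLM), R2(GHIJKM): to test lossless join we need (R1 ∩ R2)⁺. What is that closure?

HJLM

R1 ∩ R2 = {HJM}.
J → HL applies, adding L
Closure: {HJLM}.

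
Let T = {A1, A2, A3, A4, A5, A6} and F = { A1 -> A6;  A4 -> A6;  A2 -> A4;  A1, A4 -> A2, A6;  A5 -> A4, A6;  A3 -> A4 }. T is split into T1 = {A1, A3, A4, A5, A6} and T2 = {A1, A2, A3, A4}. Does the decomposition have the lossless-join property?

Yes

Common attributes: T1 ∩ T2 = {A1, A3, A4}.
Closure of {A1, A3, A4}: A1 → A6 applies, adding A6; A1, A4 → A2, A6 applies, adding A2. So (A1, A3, A4)⁺ = {A1, A2, A3, A4, A6}.
This closure contains every attribute of T2, so T1 ∩ T2 → T2. The join is lossless.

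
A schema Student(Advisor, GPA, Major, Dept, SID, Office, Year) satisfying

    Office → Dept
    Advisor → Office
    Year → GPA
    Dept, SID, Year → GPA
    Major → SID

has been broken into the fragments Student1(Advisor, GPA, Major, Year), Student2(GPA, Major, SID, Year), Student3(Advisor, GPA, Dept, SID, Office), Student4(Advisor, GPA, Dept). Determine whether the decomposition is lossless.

Yes

Chase test. Columns are Advisor, GPA, Major, Dept, SID, Office, Year; row i has aⱼ where attribute j ∈ Studenti, else bᵢⱼ.
Initial tableau (one row per fragment):
  row 1: a1 a2 a3 b14 b15 b16 a7
  row 2: b21 a2 a3 b24 a5 b26 a7
  row 3: a1 a2 b33 a4 a5 a6 b37
  row 4: a1 a2 b43 a4 b45 b46 b47
Rows 1 and 3 agree on Advisor; apply Advisor→Office and equate their Office entries.
Rows 1 and 4 agree on Advisor; apply Advisor→Office and equate their Office entries.
Rows 1 and 2 agree on Major; apply Major→SID and equate their SID entries.
Rows 1 and 3 agree on Office; apply Office→Dept and equate their Dept entries.
Row 1 is now all distinguished symbols — the join is lossless.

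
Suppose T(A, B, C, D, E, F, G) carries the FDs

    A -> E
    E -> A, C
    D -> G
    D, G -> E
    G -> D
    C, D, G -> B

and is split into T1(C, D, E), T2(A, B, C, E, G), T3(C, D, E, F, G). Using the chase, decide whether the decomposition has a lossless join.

Yes

Chase test. Columns are A, B, C, D, E, F, G; row i has aⱼ where attribute j ∈ Ti, else bᵢⱼ.
Initial tableau (one row per fragment):
  row 1: b11 b12 a3 a4 a5 b16 b17
  row 2: a1 a2 a3 b24 a5 b26 a7
  row 3: b31 b32 a3 a4 a5 a6 a7
Rows 1 and 2 agree on E; apply E→A, C and equate their A, C entries.
Rows 1 and 3 agree on E; apply E→A, C and equate their A, C entries.
Rows 1 and 3 agree on D; apply D→G and equate their G entries.
Rows 1 and 2 agree on G; apply G→D and equate their D entries.
Rows 1 and 2 agree on C, D, G; apply C, D, G→B and equate their B entries.
Rows 1 and 3 agree on C, D, G; apply C, D, G→B and equate their B entries.
Row 3 is now all distinguished symbols — the join is lossless.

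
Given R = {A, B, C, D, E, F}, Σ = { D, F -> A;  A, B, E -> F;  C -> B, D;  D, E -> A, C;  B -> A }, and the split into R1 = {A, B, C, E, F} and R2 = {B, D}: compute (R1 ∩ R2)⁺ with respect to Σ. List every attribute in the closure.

R1 ∩ R2 = {B}.
B → A applies, adding A
Closure: {A, B}.

A, B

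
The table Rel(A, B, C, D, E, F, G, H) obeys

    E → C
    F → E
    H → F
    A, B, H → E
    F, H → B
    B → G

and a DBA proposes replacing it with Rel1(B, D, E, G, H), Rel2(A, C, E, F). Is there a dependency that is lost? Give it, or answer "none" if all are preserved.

Check H → F: no single fragment contains all of {F, H}, and the restricted closure of {H} across the fragments never reaches {F}.
E → C is preserved.
F → E is preserved.
A, B, H → E is preserved.
F, H → B is preserved.
B → G is preserved.

H → F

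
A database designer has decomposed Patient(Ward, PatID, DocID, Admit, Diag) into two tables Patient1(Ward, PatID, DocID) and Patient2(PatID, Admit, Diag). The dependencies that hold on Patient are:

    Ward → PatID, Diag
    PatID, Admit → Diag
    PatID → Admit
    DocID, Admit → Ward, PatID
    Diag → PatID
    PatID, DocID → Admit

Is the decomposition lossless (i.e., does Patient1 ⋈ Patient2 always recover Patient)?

Common attributes: Patient1 ∩ Patient2 = {PatID}.
Closure of {PatID}: PatID → Admit applies, adding Admit; PatID, Admit → Diag applies, adding Diag. So (PatID)⁺ = {PatID, Admit, Diag}.
This closure contains every attribute of Patient2, so Patient1 ∩ Patient2 → Patient2. The join is lossless.

Yes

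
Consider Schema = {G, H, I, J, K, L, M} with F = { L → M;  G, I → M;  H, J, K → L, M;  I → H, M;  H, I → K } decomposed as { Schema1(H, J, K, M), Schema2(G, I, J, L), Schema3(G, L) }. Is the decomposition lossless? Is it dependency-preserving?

lossy and not dependency-preserving

Lossless test (chase): Rows 2 and 3 agree on L; apply L→M and equate their M entries. No row becomes fully distinguished — the join is lossy.
Dependency preservation: the restricted closure of {L} across the fragments never reaches {M}, so L → M cannot be enforced without a join — not preserved.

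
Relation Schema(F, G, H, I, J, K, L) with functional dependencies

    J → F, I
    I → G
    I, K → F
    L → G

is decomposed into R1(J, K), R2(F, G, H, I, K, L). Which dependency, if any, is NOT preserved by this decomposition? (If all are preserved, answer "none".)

Check J → F, I: no single fragment contains all of {F, I, J}, and the restricted closure of {J} across the fragments never reaches {F, I}.
I → G is preserved.
I, K → F is preserved.
L → G is preserved.

J → F, I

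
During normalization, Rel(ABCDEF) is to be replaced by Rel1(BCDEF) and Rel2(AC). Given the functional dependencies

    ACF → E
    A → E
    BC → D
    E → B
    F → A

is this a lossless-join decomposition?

No

Common attributes: Rel1 ∩ Rel2 = {C}.
No dependency enlarges {C}, so (C)⁺ = {C}.
The closure contains neither all of Rel1 = {BCDEF} nor all of Rel2 = {AC}, so the common attributes are not a superkey of either fragment. The join is lossy.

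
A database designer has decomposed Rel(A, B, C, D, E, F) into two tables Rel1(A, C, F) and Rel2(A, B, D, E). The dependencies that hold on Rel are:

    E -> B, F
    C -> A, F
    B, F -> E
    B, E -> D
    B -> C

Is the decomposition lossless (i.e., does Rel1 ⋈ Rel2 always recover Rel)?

Common attributes: Rel1 ∩ Rel2 = {A}.
No dependency enlarges {A}, so (A)⁺ = {A}.
The closure contains neither all of Rel1 = {A, C, F} nor all of Rel2 = {A, B, D, E}, so the common attributes are not a superkey of either fragment. The join is lossy.

No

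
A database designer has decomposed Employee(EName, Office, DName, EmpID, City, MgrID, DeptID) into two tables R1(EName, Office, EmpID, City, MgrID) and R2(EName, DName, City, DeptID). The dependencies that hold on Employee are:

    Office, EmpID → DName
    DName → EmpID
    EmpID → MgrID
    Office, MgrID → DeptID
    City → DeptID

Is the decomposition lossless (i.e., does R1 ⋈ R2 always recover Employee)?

No

Common attributes: R1 ∩ R2 = {EName, City}.
Closure of {EName, City}: City → DeptID applies, adding DeptID. So (EName, City)⁺ = {EName, City, DeptID}.
The closure contains neither all of R1 = {EName, Office, EmpID, City, MgrID} nor all of R2 = {EName, DName, City, DeptID}, so the common attributes are not a superkey of either fragment. The join is lossy.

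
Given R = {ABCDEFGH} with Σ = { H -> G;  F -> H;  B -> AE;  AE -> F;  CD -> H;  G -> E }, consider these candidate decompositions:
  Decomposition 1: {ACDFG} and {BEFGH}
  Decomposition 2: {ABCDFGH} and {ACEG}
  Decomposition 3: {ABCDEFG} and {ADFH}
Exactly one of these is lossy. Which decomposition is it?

Decomposition 1: common = {FG}, closure = {EFGH} → lossy.
Decomposition 2: common = {ACG}, closure = {ACEFGH} → lossless.
Decomposition 3: common = {ADF}, closure = {ADEFGH} → lossless.

Decomposition 1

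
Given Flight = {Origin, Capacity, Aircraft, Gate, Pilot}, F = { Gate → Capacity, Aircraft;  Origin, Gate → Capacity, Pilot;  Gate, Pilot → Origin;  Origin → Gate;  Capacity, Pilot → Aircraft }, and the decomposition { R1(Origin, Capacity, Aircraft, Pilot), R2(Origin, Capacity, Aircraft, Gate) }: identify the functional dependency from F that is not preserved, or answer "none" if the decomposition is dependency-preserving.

Check Gate, Pilot → Origin: no single fragment contains all of {Origin, Gate, Pilot}, and the restricted closure of {Gate, Pilot} across the fragments never reaches {Origin}.
Gate → Capacity, Aircraft is preserved.
Origin, Gate → Capacity, Pilot is preserved.
Origin → Gate is preserved.
Capacity, Pilot → Aircraft is preserved.

Gate, Pilot → Origin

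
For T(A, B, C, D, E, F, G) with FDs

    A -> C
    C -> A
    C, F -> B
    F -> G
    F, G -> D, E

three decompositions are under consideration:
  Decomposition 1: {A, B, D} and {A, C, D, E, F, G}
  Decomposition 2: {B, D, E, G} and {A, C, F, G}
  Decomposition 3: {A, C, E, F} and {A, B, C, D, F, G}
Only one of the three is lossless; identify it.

Decomposition 3

Decomposition 1: common = {A, D}, closure = {A, C, D} → lossy.
Decomposition 2: common = {G}, closure = {G} → lossy.
Decomposition 3: common = {A, C, F}, closure = {A, B, C, D, E, F, G} → lossless.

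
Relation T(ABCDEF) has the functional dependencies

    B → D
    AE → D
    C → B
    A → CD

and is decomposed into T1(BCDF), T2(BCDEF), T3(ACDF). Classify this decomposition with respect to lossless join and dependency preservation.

Lossless test (chase): Rows 1 and 3 agree on C; apply C→B and equate their B entries. No row becomes fully distinguished — the join is lossy.
Dependency preservation: AE → D is not contained in any single fragment, but the restricted closure of its left-hand side across the fragments still reaches the right-hand side; the remaining FDs each lie inside some fragment. All dependencies are preserved.

lossy but dependency-preserving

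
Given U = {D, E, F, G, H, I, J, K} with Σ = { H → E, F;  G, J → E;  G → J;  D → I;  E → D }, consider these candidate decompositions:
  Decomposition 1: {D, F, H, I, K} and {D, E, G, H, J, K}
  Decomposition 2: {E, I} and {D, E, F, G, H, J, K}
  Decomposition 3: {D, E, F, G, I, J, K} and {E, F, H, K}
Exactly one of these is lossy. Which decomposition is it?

Decomposition 3

Decomposition 1: common = {D, H, K}, closure = {D, E, F, H, I, K} → lossless.
Decomposition 2: common = {E}, closure = {D, E, I} → lossless.
Decomposition 3: common = {E, F, K}, closure = {D, E, F, I, K} → lossy.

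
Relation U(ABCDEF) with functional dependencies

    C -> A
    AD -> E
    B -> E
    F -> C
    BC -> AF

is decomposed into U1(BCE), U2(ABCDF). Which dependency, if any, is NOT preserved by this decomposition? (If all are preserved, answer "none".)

AD -> E

Check AD → E: no single fragment contains all of {ADE}, and the restricted closure of {AD} across the fragments never reaches {E}.
C → A is preserved.
B → E is preserved.
F → C is preserved.
BC → AF is preserved.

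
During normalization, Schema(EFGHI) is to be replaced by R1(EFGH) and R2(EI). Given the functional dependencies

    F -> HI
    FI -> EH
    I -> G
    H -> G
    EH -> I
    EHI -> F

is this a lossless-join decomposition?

No

Common attributes: R1 ∩ R2 = {E}.
No dependency enlarges {E}, so (E)⁺ = {E}.
The closure contains neither all of R1 = {EFGH} nor all of R2 = {EI}, so the common attributes are not a superkey of either fragment. The join is lossy.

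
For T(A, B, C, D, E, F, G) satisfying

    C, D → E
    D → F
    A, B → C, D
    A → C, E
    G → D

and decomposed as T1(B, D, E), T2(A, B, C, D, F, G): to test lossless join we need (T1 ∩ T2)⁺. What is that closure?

B, D, F

T1 ∩ T2 = {B, D}.
D → F applies, adding F
Closure: {B, D, F}.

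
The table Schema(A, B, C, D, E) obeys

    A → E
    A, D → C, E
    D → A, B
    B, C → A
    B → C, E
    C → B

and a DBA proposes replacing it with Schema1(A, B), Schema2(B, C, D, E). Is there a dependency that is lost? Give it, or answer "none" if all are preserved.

Check A → E: no single fragment contains all of {A, E}, and the restricted closure of {A} across the fragments never reaches {E}.
A, D → C, E is preserved.
D → A, B is preserved.
B, C → A is preserved.
B → C, E is preserved.
C → B is preserved.

A → E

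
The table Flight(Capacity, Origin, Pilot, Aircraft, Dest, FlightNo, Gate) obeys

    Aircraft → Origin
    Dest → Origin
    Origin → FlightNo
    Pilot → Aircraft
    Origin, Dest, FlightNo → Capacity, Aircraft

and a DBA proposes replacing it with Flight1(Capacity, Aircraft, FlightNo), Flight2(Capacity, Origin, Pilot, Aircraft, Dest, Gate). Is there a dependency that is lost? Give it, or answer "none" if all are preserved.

Check Origin → FlightNo: no single fragment contains all of {Origin, FlightNo}, and the restricted closure of {Origin} across the fragments never reaches {FlightNo}.
Aircraft → Origin is preserved.
Dest → Origin is preserved.
Pilot → Aircraft is preserved.
Origin, Dest, FlightNo → Capacity, Aircraft is preserved.

Origin → FlightNo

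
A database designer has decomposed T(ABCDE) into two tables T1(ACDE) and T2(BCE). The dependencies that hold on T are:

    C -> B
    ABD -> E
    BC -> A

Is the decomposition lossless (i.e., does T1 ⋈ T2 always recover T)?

Common attributes: T1 ∩ T2 = {CE}.
Closure of {CE}: C → B applies, adding B; BC → A applies, adding A. So (CE)⁺ = {ABCE}.
This closure contains every attribute of T2, so T1 ∩ T2 → T2. The join is lossless.

Yes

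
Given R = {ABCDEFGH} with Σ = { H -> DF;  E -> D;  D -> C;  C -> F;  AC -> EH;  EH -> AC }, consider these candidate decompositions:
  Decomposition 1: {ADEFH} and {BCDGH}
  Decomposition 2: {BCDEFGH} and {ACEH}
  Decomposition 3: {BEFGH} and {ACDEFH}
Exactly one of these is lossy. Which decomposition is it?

Decomposition 1

Decomposition 1: common = {DH}, closure = {CDFH} → lossy.
Decomposition 2: common = {CEH}, closure = {ACDEFH} → lossless.
Decomposition 3: common = {EFH}, closure = {ACDEFH} → lossless.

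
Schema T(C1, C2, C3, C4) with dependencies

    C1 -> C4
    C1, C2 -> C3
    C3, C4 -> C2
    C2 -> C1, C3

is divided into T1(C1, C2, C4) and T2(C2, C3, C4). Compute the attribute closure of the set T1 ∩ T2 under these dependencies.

T1 ∩ T2 = {C2, C4}.
C2 → C1, C3 applies, adding C1, C3
Closure: {C1, C2, C3, C4}.

C1, C2, C3, C4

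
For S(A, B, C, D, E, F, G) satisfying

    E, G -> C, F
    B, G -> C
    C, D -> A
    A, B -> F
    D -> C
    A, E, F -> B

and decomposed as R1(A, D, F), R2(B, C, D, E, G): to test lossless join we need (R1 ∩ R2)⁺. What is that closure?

A, C, D

R1 ∩ R2 = {D}.
D → C applies, adding C
C, D → A applies, adding A
Closure: {A, C, D}.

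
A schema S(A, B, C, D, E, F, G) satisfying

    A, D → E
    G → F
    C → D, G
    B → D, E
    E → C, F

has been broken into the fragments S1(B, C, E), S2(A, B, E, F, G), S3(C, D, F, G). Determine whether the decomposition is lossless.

Chase test. Columns are A, B, C, D, E, F, G; row i has aⱼ where attribute j ∈ Si, else bᵢⱼ.
Initial tableau (one row per fragment):
  row 1: b11 a2 a3 b14 a5 b16 b17
  row 2: a1 a2 b23 b24 a5 a6 a7
  row 3: b31 b32 a3 a4 b35 a6 a7
Rows 1 and 3 agree on C; apply C→D, G and equate their D, G entries.
Rows 1 and 2 agree on B; apply B→D, E and equate their D, E entries.
Rows 1 and 2 agree on E; apply E→C, F and equate their C, F entries.
Row 2 is now all distinguished symbols — the join is lossless.

Yes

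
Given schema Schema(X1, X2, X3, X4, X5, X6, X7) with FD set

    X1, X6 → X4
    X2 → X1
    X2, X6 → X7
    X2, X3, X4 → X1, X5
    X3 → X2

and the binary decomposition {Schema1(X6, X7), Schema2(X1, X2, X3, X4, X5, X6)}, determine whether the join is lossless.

Common attributes: Schema1 ∩ Schema2 = {X6}.
No dependency enlarges {X6}, so (X6)⁺ = {X6}.
The closure contains neither all of Schema1 = {X6, X7} nor all of Schema2 = {X1, X2, X3, X4, X5, X6}, so the common attributes are not a superkey of either fragment. The join is lossy.

No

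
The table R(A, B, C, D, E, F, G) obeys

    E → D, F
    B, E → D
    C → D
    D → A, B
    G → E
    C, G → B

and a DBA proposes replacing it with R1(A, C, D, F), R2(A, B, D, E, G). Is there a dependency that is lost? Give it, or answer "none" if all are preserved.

E → D, F

Check E → D, F: no single fragment contains all of {D, E, F}, and the restricted closure of {E} across the fragments never reaches {D, F}.
B, E → D is preserved.
C → D is preserved.
D → A, B is preserved.
G → E is preserved.
C, G → B is preserved.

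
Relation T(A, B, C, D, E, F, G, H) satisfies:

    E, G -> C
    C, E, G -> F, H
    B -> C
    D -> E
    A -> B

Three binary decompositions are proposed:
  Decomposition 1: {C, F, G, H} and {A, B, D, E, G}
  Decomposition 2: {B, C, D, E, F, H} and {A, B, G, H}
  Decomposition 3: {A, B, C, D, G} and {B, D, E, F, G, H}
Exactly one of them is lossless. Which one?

Decomposition 3

Decomposition 1: common = {G}, closure = {G} → lossy.
Decomposition 2: common = {B, H}, closure = {B, C, H} → lossy.
Decomposition 3: common = {B, D, G}, closure = {B, C, D, E, F, G, H} → lossless.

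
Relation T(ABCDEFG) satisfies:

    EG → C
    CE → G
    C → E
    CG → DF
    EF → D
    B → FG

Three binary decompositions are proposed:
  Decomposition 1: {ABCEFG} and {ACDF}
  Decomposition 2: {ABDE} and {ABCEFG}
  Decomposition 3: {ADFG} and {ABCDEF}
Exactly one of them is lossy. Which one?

Decomposition 1: common = {ACF}, closure = {ACDEFG} → lossless.
Decomposition 2: common = {ABE}, closure = {ABCDEFG} → lossless.
Decomposition 3: common = {ADF}, closure = {ADF} → lossy.

Decomposition 3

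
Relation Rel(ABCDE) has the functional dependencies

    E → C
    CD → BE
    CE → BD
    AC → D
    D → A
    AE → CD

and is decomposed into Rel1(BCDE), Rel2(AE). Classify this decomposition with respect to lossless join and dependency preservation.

lossless but not dependency-preserving

Lossless test: (E)⁺ = {ABCDE}, which contains all of one fragment — lossless.
Dependency preservation: the restricted closure of {AC} across the fragments never reaches {D}, so AC → D cannot be enforced without a join — not preserved.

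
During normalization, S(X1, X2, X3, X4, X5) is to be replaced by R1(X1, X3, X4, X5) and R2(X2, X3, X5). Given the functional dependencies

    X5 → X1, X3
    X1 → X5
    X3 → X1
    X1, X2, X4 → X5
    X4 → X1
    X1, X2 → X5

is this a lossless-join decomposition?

No

Common attributes: R1 ∩ R2 = {X3, X5}.
Closure of {X3, X5}: X5 → X1, X3 applies, adding X1. So (X3, X5)⁺ = {X1, X3, X5}.
The closure contains neither all of R1 = {X1, X3, X4, X5} nor all of R2 = {X2, X3, X5}, so the common attributes are not a superkey of either fragment. The join is lossy.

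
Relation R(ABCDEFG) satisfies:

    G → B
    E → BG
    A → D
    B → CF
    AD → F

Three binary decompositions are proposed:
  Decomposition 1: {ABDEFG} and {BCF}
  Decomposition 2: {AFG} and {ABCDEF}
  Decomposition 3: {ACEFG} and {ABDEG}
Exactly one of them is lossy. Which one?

Decomposition 2

Decomposition 1: common = {BF}, closure = {BCF} → lossless.
Decomposition 2: common = {AF}, closure = {ADF} → lossy.
Decomposition 3: common = {AEG}, closure = {ABCDEFG} → lossless.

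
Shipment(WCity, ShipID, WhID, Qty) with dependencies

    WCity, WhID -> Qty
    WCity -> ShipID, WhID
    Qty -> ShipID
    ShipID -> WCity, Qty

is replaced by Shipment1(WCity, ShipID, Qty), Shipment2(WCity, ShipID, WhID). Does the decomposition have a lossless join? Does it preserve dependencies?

lossless and dependency-preserving

Lossless test: (WCity, ShipID)⁺ = {WCity, ShipID, WhID, Qty}, which contains all of one fragment — lossless.
Dependency preservation: WCity, WhID → Qty is not contained in any single fragment, but the restricted closure of its left-hand side across the fragments still reaches the right-hand side; the remaining FDs each lie inside some fragment. All dependencies are preserved.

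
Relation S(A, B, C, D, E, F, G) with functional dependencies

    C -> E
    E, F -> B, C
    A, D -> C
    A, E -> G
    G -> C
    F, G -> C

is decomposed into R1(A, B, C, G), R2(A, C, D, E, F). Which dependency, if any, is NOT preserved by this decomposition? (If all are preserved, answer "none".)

E, F -> B, C

Check E, F → B, C: no single fragment contains all of {B, C, E, F}, and the restricted closure of {E, F} across the fragments never reaches {B, C}.
C → E is preserved.
A, D → C is preserved.
A, E → G is preserved.
G → C is preserved.
F, G → C is preserved.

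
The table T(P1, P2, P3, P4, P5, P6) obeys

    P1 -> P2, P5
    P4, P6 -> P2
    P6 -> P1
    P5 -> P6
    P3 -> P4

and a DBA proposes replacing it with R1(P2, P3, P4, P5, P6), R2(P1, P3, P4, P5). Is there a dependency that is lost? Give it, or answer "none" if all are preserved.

none

P1 → P2, P5: restricted closure across fragments reaches P2, P5.
P4, P6 → P2 lies within R1.
P6 → P1: restricted closure across fragments reaches P1.
P5 → P6 lies within R1.
P3 → P4 lies within R1.
Every dependency is enforceable on the fragments, so the decomposition is dependency-preserving.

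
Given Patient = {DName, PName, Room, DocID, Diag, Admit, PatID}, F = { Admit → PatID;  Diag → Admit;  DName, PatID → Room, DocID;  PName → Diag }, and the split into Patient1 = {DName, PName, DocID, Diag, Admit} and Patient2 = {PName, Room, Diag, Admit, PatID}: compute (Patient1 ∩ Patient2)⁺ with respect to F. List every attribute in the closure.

PName, Diag, Admit, PatID

Patient1 ∩ Patient2 = {PName, Diag, Admit}.
Admit → PatID applies, adding PatID
Closure: {PName, Diag, Admit, PatID}.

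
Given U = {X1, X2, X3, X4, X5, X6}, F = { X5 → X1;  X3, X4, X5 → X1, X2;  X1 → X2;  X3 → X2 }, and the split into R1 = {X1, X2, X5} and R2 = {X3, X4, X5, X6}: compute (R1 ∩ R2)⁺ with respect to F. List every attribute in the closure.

X1, X2, X5

R1 ∩ R2 = {X5}.
X5 → X1 applies, adding X1
X1 → X2 applies, adding X2
Closure: {X1, X2, X5}.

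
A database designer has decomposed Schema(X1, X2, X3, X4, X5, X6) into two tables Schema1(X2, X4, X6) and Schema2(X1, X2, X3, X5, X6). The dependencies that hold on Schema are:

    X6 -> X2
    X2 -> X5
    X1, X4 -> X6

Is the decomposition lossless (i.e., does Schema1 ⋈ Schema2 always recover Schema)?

No

Common attributes: Schema1 ∩ Schema2 = {X2, X6}.
Closure of {X2, X6}: X2 → X5 applies, adding X5. So (X2, X6)⁺ = {X2, X5, X6}.
The closure contains neither all of Schema1 = {X2, X4, X6} nor all of Schema2 = {X1, X2, X3, X5, X6}, so the common attributes are not a superkey of either fragment. The join is lossy.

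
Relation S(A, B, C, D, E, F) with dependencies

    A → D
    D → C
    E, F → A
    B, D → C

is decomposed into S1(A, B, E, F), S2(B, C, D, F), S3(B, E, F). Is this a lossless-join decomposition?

Chase test. Columns are A, B, C, D, E, F; row i has aⱼ where attribute j ∈ Si, else bᵢⱼ.
Initial tableau (one row per fragment):
  row 1: a1 a2 b13 b14 a5 a6
  row 2: b21 a2 a3 a4 b25 a6
  row 3: b31 a2 b33 b34 a5 a6
Rows 1 and 3 agree on E, F; apply E, F→A and equate their A entries.
Rows 1 and 3 agree on A; apply A→D and equate their D entries.
Rows 1 and 3 agree on D; apply D→C and equate their C entries.
No row becomes fully distinguished — the join is lossy.

No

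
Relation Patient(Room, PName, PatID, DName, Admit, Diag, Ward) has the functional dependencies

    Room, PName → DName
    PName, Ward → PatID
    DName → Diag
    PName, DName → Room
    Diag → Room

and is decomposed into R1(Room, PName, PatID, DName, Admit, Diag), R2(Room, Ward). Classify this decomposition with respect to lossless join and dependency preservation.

lossy and not dependency-preserving

Lossless test: (Room)⁺ = {Room}, which is a superkey of neither fragment — lossy.
Dependency preservation: the restricted closure of {PName, Ward} across the fragments never reaches {PatID}, so PName, Ward → PatID cannot be enforced without a join — not preserved.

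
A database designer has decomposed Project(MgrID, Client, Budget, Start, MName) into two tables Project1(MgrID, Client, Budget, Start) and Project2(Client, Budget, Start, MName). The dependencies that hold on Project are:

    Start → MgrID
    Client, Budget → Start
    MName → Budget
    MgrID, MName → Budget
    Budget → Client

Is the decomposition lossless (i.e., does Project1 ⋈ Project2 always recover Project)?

Common attributes: Project1 ∩ Project2 = {Client, Budget, Start}.
Closure of {Client, Budget, Start}: Start → MgrID applies, adding MgrID. So (Client, Budget, Start)⁺ = {MgrID, Client, Budget, Start}.
This closure contains every attribute of Project1, so Project1 ∩ Project2 → Project1. The join is lossless.

Yes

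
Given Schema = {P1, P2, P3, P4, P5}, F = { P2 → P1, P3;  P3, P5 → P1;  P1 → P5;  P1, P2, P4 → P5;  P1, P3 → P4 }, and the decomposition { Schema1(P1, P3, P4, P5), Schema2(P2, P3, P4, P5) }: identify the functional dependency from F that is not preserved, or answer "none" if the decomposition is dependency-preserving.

P2 → P1, P3: restricted closure across fragments reaches P1, P3.
P3, P5 → P1 lies within Schema1.
P1 → P5 lies within Schema1.
P1, P2, P4 → P5: restricted closure across fragments reaches P5.
P1, P3 → P4 lies within Schema1.
Every dependency is enforceable on the fragments, so the decomposition is dependency-preserving.

none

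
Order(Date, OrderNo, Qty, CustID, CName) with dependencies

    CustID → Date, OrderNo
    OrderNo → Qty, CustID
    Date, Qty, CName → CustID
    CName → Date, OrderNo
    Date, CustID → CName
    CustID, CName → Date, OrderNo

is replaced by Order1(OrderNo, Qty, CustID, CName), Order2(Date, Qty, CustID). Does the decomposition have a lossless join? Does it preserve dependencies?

Lossless test: (Qty, CustID)⁺ = {Date, OrderNo, Qty, CustID, CName}, which contains all of one fragment — lossless.
Dependency preservation: CustID → Date, OrderNo; Date, Qty, CName → CustID; CName → Date, OrderNo; Date, CustID → CName; CustID, CName → Date, OrderNo are not contained in any single fragment, but the restricted closure of each left-hand side across the fragments still reaches the right-hand side; the remaining FDs each lie inside some fragment. All dependencies are preserved.

lossless and dependency-preserving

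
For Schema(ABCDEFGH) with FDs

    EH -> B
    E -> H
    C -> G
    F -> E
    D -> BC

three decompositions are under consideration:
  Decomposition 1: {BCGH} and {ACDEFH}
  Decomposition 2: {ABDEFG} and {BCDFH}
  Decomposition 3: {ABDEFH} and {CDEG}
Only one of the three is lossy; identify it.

Decomposition 1: common = {CH}, closure = {CGH} → lossy.
Decomposition 2: common = {BDF}, closure = {BCDEFGH} → lossless.
Decomposition 3: common = {DE}, closure = {BCDEGH} → lossless.

Decomposition 1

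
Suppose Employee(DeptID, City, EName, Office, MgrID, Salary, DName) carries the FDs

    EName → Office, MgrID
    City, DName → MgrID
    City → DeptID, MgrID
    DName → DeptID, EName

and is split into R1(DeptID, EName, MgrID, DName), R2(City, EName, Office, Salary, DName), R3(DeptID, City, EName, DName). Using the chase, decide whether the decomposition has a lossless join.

Yes

Chase test. Columns are DeptID, City, EName, Office, MgrID, Salary, DName; row i has aⱼ where attribute j ∈ Ri, else bᵢⱼ.
Initial tableau (one row per fragment):
  row 1: a1 b12 a3 b14 a5 b16 a7
  row 2: b21 a2 a3 a4 b25 a6 a7
  row 3: a1 a2 a3 b34 b35 b36 a7
Rows 1 and 2 agree on EName; apply EName→Office, MgrID and equate their Office, MgrID entries.
Rows 1 and 3 agree on EName; apply EName→Office, MgrID and equate their Office, MgrID entries.
Rows 2 and 3 agree on City; apply City→DeptID, MgrID and equate their DeptID, MgrID entries.
Row 2 is now all distinguished symbols — the join is lossless.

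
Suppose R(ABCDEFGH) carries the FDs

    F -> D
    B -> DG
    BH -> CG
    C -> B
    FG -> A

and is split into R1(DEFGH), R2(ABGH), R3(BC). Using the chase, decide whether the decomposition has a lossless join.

Chase test. Columns are ABCDEFGH; row i has aⱼ where attribute j ∈ Ri, else bᵢⱼ.
Initial tableau (one row per fragment):
  row 1: b11 b12 b13 a4 a5 a6 a7 a8
  row 2: a1 a2 b23 b24 b25 b26 a7 a8
  row 3: b31 a2 a3 b34 b35 b36 b37 b38
Rows 2 and 3 agree on B; apply B→DG and equate their DG entries.
No row becomes fully distinguished — the join is lossy.

No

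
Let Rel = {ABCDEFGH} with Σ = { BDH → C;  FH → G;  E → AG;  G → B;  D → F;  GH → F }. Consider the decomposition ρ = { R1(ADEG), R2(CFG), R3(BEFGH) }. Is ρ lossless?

Chase test. Columns are ABCDEFGH; row i has aⱼ where attribute j ∈ Ri, else bᵢⱼ.
Initial tableau (one row per fragment):
  row 1: a1 b12 b13 a4 a5 b16 a7 b18
  row 2: b21 b22 a3 b24 b25 a6 a7 b28
  row 3: b31 a2 b33 b34 a5 a6 a7 a8
Rows 1 and 3 agree on E; apply E→AG and equate their AG entries.
Rows 1 and 2 agree on G; apply G→B and equate their B entries.
Rows 1 and 3 agree on G; apply G→B and equate their B entries.
No row becomes fully distinguished — the join is lossy.

No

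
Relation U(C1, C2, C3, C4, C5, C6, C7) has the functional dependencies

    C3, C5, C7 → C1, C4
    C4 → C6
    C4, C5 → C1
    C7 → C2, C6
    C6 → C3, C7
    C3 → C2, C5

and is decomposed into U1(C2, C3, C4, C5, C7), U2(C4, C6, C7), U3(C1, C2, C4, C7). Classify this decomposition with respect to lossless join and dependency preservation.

Lossless test (chase): Rows 1 and 2 agree on C4; apply C4→C6 and equate their C6 entries. Rows 1 and 3 agree on C4; apply C4→C6 and equate their C6 entries. Rows 1 and 2 agree on C7; apply C7→C2, C6 and equate their C2, C6 entries. Rows 1 and 2 agree on C6; apply C6→C3, C7 and equate their C3, C7 entries. Rows 1 and 3 agree on C6; apply C6→C3, C7 and equate their C3, C7 entries. Rows 1 and 2 agree on C3; apply C3→C2, C5 and equate their C2, C5 entries. Rows 1 and 3 agree on C3; apply C3→C2, C5 and equate their C2, C5 entries. Rows 1 and 2 agree on C3, C5, C7; apply C3, C5, C7→C1, C4 and equate their C1, C4 entries. Rows 1 and 3 agree on C3, C5, C7; apply C3, C5, C7→C1, C4 and equate their C1, C4 entries. Row 1 is now all distinguished symbols — the join is lossless.
Dependency preservation: C3, C5, C7 → C1, C4; C4, C5 → C1; C7 → C2, C6; C6 → C3, C7 are not contained in any single fragment, but the restricted closure of each left-hand side across the fragments still reaches the right-hand side; the remaining FDs each lie inside some fragment. All dependencies are preserved.

lossless and dependency-preserving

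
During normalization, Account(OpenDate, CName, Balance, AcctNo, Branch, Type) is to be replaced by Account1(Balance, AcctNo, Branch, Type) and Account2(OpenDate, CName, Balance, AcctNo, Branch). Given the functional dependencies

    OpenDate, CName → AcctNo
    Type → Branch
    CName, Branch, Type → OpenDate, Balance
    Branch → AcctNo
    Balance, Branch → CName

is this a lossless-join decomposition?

Common attributes: Account1 ∩ Account2 = {Balance, AcctNo, Branch}.
Closure of {Balance, AcctNo, Branch}: Balance, Branch → CName applies, adding CName. So (Balance, AcctNo, Branch)⁺ = {CName, Balance, AcctNo, Branch}.
The closure contains neither all of Account1 = {Balance, AcctNo, Branch, Type} nor all of Account2 = {OpenDate, CName, Balance, AcctNo, Branch}, so the common attributes are not a superkey of either fragment. The join is lossy.

No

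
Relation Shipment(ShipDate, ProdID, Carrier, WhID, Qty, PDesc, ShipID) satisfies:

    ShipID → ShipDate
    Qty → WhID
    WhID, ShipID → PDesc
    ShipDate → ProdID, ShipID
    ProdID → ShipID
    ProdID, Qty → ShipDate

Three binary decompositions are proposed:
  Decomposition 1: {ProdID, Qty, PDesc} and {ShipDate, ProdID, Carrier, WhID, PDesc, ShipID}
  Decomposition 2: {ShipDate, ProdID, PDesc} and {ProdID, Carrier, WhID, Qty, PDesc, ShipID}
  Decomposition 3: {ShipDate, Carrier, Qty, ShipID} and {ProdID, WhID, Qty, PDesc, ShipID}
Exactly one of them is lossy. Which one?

Decomposition 1: common = {ProdID, PDesc}, closure = {ShipDate, ProdID, PDesc, ShipID} → lossy.
Decomposition 2: common = {ProdID, PDesc}, closure = {ShipDate, ProdID, PDesc, ShipID} → lossless.
Decomposition 3: common = {Qty, ShipID}, closure = {ShipDate, ProdID, WhID, Qty, PDesc, ShipID} → lossless.

Decomposition 1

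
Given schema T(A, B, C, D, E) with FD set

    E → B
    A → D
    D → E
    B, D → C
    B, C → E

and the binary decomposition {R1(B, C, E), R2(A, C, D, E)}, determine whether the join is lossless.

Common attributes: R1 ∩ R2 = {C, E}.
Closure of {C, E}: E → B applies, adding B. So (C, E)⁺ = {B, C, E}.
This closure contains every attribute of R1, so R1 ∩ R2 → R1. The join is lossless.

Yes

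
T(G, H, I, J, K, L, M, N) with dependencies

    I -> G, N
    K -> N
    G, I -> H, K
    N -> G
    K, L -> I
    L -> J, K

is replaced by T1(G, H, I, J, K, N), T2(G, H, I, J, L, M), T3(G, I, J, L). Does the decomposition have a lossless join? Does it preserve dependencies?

lossless and dependency-preserving

Lossless test (chase): Rows 1 and 2 agree on I; apply I→G, N and equate their G, N entries. Rows 1 and 3 agree on I; apply I→G, N and equate their G, N entries. Rows 1 and 2 agree on G, I; apply G, I→H, K and equate their H, K entries. Rows 1 and 3 agree on G, I; apply G, I→H, K and equate their H, K entries. Row 2 is now all distinguished symbols — the join is lossless.
Dependency preservation: K, L → I; L → J, K are not contained in any single fragment, but the restricted closure of each left-hand side across the fragments still reaches the right-hand side; the remaining FDs each lie inside some fragment. All dependencies are preserved.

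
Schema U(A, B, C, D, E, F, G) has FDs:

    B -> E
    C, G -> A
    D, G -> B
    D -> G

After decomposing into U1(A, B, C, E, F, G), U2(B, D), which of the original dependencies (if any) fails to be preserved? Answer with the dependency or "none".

D -> G

Check D → G: no single fragment contains all of {D, G}, and the restricted closure of {D} across the fragments never reaches {G}.
B → E is preserved.
C, G → A is preserved.
D, G → B is preserved.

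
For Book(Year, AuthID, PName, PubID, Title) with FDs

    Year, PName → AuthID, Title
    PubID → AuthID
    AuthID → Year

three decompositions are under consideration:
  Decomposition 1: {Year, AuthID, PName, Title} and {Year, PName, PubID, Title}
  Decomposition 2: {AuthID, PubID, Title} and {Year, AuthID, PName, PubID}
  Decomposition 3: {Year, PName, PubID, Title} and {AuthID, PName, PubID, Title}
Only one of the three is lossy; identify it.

Decomposition 1: common = {Year, PName, Title}, closure = {Year, AuthID, PName, Title} → lossless.
Decomposition 2: common = {AuthID, PubID}, closure = {Year, AuthID, PubID} → lossy.
Decomposition 3: common = {PName, PubID, Title}, closure = {Year, AuthID, PName, PubID, Title} → lossless.

Decomposition 2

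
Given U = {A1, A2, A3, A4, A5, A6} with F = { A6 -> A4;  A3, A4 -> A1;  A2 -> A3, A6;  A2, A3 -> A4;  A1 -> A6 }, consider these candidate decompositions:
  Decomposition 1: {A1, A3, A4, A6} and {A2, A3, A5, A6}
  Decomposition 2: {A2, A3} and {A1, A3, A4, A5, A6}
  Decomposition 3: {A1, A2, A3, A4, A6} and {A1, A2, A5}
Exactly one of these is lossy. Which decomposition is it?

Decomposition 1: common = {A3, A6}, closure = {A1, A3, A4, A6} → lossless.
Decomposition 2: common = {A3}, closure = {A3} → lossy.
Decomposition 3: common = {A1, A2}, closure = {A1, A2, A3, A4, A6} → lossless.

Decomposition 2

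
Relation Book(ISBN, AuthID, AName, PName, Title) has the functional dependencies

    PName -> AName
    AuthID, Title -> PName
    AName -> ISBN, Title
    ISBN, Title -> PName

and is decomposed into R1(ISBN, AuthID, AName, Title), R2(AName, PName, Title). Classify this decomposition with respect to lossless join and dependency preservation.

lossless and dependency-preserving

Lossless test: (AName, Title)⁺ = {ISBN, AName, PName, Title}, which contains all of one fragment — lossless.
Dependency preservation: AuthID, Title → PName; ISBN, Title → PName are not contained in any single fragment, but the restricted closure of each left-hand side across the fragments still reaches the right-hand side; the remaining FDs each lie inside some fragment. All dependencies are preserved.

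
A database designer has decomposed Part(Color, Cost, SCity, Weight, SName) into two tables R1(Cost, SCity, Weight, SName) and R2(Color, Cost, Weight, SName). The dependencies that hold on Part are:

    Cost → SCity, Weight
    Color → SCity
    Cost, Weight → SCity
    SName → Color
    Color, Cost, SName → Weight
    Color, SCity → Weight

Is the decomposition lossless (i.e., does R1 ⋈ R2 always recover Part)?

Common attributes: R1 ∩ R2 = {Cost, Weight, SName}.
Closure of {Cost, Weight, SName}: Cost → SCity, Weight applies, adding SCity; SName → Color applies, adding Color. So (Cost, Weight, SName)⁺ = {Color, Cost, SCity, Weight, SName}.
This closure contains every attribute of R1, so R1 ∩ R2 → R1. The join is lossless.

Yes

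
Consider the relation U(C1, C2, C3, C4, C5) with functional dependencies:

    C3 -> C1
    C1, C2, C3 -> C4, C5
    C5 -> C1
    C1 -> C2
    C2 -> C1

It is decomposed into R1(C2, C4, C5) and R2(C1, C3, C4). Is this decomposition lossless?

No

Common attributes: R1 ∩ R2 = {C4}.
No dependency enlarges {C4}, so (C4)⁺ = {C4}.
The closure contains neither all of R1 = {C2, C4, C5} nor all of R2 = {C1, C3, C4}, so the common attributes are not a superkey of either fragment. The join is lossy.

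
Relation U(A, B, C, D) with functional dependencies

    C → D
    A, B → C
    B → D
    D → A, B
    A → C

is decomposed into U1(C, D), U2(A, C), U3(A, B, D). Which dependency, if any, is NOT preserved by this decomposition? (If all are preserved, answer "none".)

C → D lies within U1.
A, B → C: restricted closure across fragments reaches C.
B → D lies within U3.
D → A, B lies within U3.
A → C lies within U2.
Every dependency is enforceable on the fragments, so the decomposition is dependency-preserving.

none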